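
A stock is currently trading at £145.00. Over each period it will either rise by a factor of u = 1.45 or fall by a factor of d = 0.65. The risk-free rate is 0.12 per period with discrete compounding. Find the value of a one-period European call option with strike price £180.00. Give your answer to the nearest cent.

Risk-neutral probability p = (1 + 0.12 − 0.65)/(1.45 − 0.65) = 0.4700/0.8000 = 0.5875
Terminal stock prices: S_u = 210.2, S_d = 94.25
Terminal payoffs (S − K): max(30.25, 0) = 30.25, max(-85.75, 0) = 0
Node 0 (S = 145): V_0 = 1/1.12·[0.5875·30.2500 + 0.4125·0.0000] = 15.8677

£15.87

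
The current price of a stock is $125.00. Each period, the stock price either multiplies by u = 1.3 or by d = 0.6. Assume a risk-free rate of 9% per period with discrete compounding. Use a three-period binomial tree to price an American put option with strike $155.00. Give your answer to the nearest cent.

Risk-neutral probability p = (1 + 0.09 − 0.6)/(1.3 − 0.6) = 0.4900/0.7000 = 0.7000
Terminal stock prices: S_uuu = 274.6, S_uud = 126.8, S_udd = 58.5, S_ddd = 27
Terminal payoffs (K − S): max(-119.6, 0) = 0, max(28.25, 0) = 28.25, max(96.5, 0) = 96.5, max(128, 0) = 128
Node uu (S = 211.3): continuation = 1/1.09·[0.7000·0.0000 + 0.3000·28.2500] = 7.7752; exercise value = 0.0000 ≤ continuation, so V_uu = 7.7752
Node ud (S = 97.5): continuation = 1/1.09·[0.7000·28.2500 + 0.3000·96.5000] = 44.7018; exercise value = 57.5000 > continuation, so V_ud = 57.5000 (exercise)
Node dd (S = 45): continuation = 1/1.09·[0.7000·96.5000 + 0.3000·128.0000] = 97.2018; exercise value = 110.0000 > continuation, so V_dd = 110.0000 (exercise)
Node u (S = 162.5): continuation = 1/1.09·[0.7000·7.7752 + 0.3000·57.5000] = 20.8190; exercise value = 0.0000 ≤ continuation, so V_u = 20.8190
Node d (S = 75): continuation = 1/1.09·[0.7000·57.5000 + 0.3000·110.0000] = 67.2018; exercise value = 80.0000 > continuation, so V_d = 80.0000 (exercise)
Node 0 (S = 125): continuation = 1/1.09·[0.7000·20.8190 + 0.3000·80.0000] = 35.3883; exercise value = 30.0000 ≤ continuation, so V_0 = 35.3883

$35.39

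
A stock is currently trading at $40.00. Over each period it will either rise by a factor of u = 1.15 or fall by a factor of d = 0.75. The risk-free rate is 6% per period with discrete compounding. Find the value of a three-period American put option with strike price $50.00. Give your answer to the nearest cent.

Risk-neutral probability p = (1 + 0.06 − 0.75)/(1.15 − 0.75) = 0.3100/0.4000 = 0.7750
Terminal stock prices: S_uuu = 60.83, S_uud = 39.67, S_udd = 25.88, S_ddd = 16.88
Terminal payoffs (K − S): max(-10.83, 0) = 0, max(10.33, 0) = 10.33, max(24.12, 0) = 24.12, max(33.12, 0) = 33.12
Node uu (S = 52.9): continuation = 1/1.06·[0.7750·0.0000 + 0.2250·10.3250] = 2.1916; exercise value = 0.0000 ≤ continuation, so V_uu = 2.1916
Node ud (S = 34.5): continuation = 1/1.06·[0.7750·10.3250 + 0.2250·24.1250] = 12.6698; exercise value = 15.5000 > continuation, so V_ud = 15.5000 (exercise)
Node dd (S = 22.5): continuation = 1/1.06·[0.7750·24.1250 + 0.2250·33.1250] = 24.6698; exercise value = 27.5000 > continuation, so V_dd = 27.5000 (exercise)
Node u (S = 46): continuation = 1/1.06·[0.7750·2.1916 + 0.2250·15.5000] = 4.8925; exercise value = 4.0000 ≤ continuation, so V_u = 4.8925
Node d (S = 30): continuation = 1/1.06·[0.7750·15.5000 + 0.2250·27.5000] = 17.1698; exercise value = 20.0000 > continuation, so V_d = 20.0000 (exercise)
Node 0 (S = 40): continuation = 1/1.06·[0.7750·4.8925 + 0.2250·20.0000] = 7.8223; exercise value = 10.0000 > continuation, so V_0 = 10.0000 (exercise)

$10.00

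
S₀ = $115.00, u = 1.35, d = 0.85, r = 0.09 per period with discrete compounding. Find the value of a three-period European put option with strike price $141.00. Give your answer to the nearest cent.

Risk-neutral probability p = (1 + 0.09 − 0.85)/(1.35 − 0.85) = 0.2400/0.5000 = 0.4800
Terminal stock prices: S_uuu = 282.9, S_uud = 178.1, S_udd = 112.2, S_ddd = 70.62
Terminal payoffs (K − S): max(-141.9, 0) = 0, max(-37.15, 0) = 0, max(28.83, 0) = 28.83, max(70.38, 0) = 70.38
Node uu (S = 209.6): V_uu = 1/1.09·[0.4800·0.0000 + 0.5200·0.0000] = 0.0000
Node ud (S = 132): V_ud = 1/1.09·[0.4800·0.0000 + 0.5200·28.8319] = 13.7547
Node dd (S = 83.09): V_dd = 1/1.09·[0.4800·28.8319 + 0.5200·70.3756] = 46.2703
Node u (S = 155.2): V_u = 1/1.09·[0.4800·0.0000 + 0.5200·13.7547] = 6.5619
Node d (S = 97.75): V_d = 1/1.09·[0.4800·13.7547 + 0.5200·46.2703] = 28.1310
Node 0 (S = 115): V_0 = 1/1.09·[0.4800·6.5619 + 0.5200·28.1310] = 16.3099

$16.31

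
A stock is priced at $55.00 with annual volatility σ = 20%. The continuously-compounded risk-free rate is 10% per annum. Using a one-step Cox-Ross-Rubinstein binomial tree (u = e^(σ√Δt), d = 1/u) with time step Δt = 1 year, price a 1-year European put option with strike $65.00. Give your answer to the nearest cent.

CRR parameters: u = e^(σ√Δt) = e^(0.2·√1) = 1.2214, d = 1/u = 0.8187
Per-period rate: rΔt = 0.1·1 = 0.1, so R = e^0.1 = 1.1052
Risk-neutral probability p = (e^0.1 − 0.8187)/(1.2214 − 0.8187) = 0.2864/0.4027 = 0.7113
Terminal stock prices: S_u = 67.18, S_d = 45.03
Terminal payoffs (K − S): max(-2.177, 0) = 0, max(19.97, 0) = 19.97
Node 0 (S = 55): V_0 = e^(−0.1)·[0.7113·0.0000 + 0.2887·19.9698] = 5.2158

$5.22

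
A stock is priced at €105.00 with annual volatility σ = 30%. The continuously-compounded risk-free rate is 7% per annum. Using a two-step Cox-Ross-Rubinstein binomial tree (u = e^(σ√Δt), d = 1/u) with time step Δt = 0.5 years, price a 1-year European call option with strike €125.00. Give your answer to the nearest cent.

€9.31

CRR parameters: u = e^(σ√Δt) = e^(0.3·√0.5) = 1.2363, d = 1/u = 0.8089
Per-period rate: rΔt = 0.07·0.5 = 0.035, so R = e^0.035 = 1.0356
Risk-neutral probability p = (e^0.035 − 0.8089)/(1.2363 − 0.8089) = 0.2268/0.4275 = 0.5305
Terminal stock prices: S_uu = 160.5, S_ud = 105, S_dd = 68.7
Terminal payoffs (S − K): max(35.49, 0) = 35.49, max(-20, 0) = 0, max(-56.3, 0) = 0
Node u (S = 129.8): V_u = e^(−0.035)·[0.5305·35.4888 + 0.4695·0.0000] = 18.1791
Node d (S = 84.93): V_d = e^(−0.035)·[0.5305·0.0000 + 0.4695·0.0000] = 0.0000
Node 0 (S = 105): V_0 = e^(−0.035)·[0.5305·18.1791 + 0.4695·0.0000] = 9.3122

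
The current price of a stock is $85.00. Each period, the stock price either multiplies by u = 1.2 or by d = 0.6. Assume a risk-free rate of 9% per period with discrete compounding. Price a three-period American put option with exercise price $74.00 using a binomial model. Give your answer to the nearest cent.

Risk-neutral probability p = (1 + 0.09 − 0.6)/(1.2 − 0.6) = 0.4900/0.6000 = 0.8167
Terminal stock prices: S_uuu = 146.9, S_uud = 73.44, S_udd = 36.72, S_ddd = 18.36
Terminal payoffs (K − S): max(-72.88, 0) = 0, max(0.56, 0) = 0.56, max(37.28, 0) = 37.28, max(55.64, 0) = 55.64
Node uu (S = 122.4): continuation = 1/1.09·[0.8167·0.0000 + 0.1833·0.5600] = 0.0942; exercise value = 0.0000 ≤ continuation, so V_uu = 0.0942
Node ud (S = 61.2): continuation = 1/1.09·[0.8167·0.5600 + 0.1833·37.2800] = 6.6899; exercise value = 12.8000 > continuation, so V_ud = 12.8000 (exercise)
Node dd (S = 30.6): continuation = 1/1.09·[0.8167·37.2800 + 0.1833·55.6400] = 37.2899; exercise value = 43.4000 > continuation, so V_dd = 43.4000 (exercise)
Node u (S = 102): continuation = 1/1.09·[0.8167·0.0942 + 0.1833·12.8000] = 2.2235; exercise value = 0.0000 ≤ continuation, so V_u = 2.2235
Node d (S = 51): continuation = 1/1.09·[0.8167·12.8000 + 0.1833·43.4000] = 16.8899; exercise value = 23.0000 > continuation, so V_d = 23.0000 (exercise)
Node 0 (S = 85): continuation = 1/1.09·[0.8167·2.2235 + 0.1833·23.0000] = 5.5344; exercise value = 0.0000 ≤ continuation, so V_0 = 5.5344

$5.53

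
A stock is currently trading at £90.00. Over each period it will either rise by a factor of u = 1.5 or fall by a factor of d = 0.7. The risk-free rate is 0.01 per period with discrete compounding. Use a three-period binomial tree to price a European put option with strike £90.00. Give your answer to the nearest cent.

£23.28

Risk-neutral probability p = (1 + 0.01 − 0.7)/(1.5 − 0.7) = 0.3100/0.8000 = 0.3875
Terminal stock prices: S_uuu = 303.8, S_uud = 141.8, S_udd = 66.15, S_ddd = 30.87
Terminal payoffs (K − S): max(-213.8, 0) = 0, max(-51.75, 0) = 0, max(23.85, 0) = 23.85, max(59.13, 0) = 59.13
Node uu (S = 202.5): V_uu = 1/1.01·[0.3875·0.0000 + 0.6125·0.0000] = 0.0000
Node ud (S = 94.5): V_ud = 1/1.01·[0.3875·0.0000 + 0.6125·23.8500] = 14.4635
Node dd (S = 44.1): V_dd = 1/1.01·[0.3875·23.8500 + 0.6125·59.1300] = 45.0089
Node u (S = 135): V_u = 1/1.01·[0.3875·0.0000 + 0.6125·14.4635] = 8.7712
Node d (S = 63): V_d = 1/1.01·[0.3875·14.4635 + 0.6125·45.0089] = 32.8441
Node 0 (S = 90): V_0 = 1/1.01·[0.3875·8.7712 + 0.6125·32.8441] = 23.2830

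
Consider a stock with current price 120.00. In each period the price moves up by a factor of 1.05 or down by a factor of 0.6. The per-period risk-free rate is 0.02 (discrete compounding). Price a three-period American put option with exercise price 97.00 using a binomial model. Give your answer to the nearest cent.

3.88

Risk-neutral probability p = (1 + 0.02 − 0.6)/(1.05 − 0.6) = 0.4200/0.4500 = 0.9333
Terminal stock prices: S_uuu = 138.9, S_uud = 79.38, S_udd = 45.36, S_ddd = 25.92
Terminal payoffs (K − S): max(-41.92, 0) = 0, max(17.62, 0) = 17.62, max(51.64, 0) = 51.64, max(71.08, 0) = 71.08
Node uu (S = 132.3): continuation = 1/1.02·[0.9333·0.0000 + 0.0667·17.6200] = 1.1516; exercise value = 0.0000 ≤ continuation, so V_uu = 1.1516
Node ud (S = 75.6): continuation = 1/1.02·[0.9333·17.6200 + 0.0667·51.6400] = 19.4980; exercise value = 21.4000 > continuation, so V_ud = 21.4000 (exercise)
Node dd (S = 43.2): continuation = 1/1.02·[0.9333·51.6400 + 0.0667·71.0800] = 51.8980; exercise value = 53.8000 > continuation, so V_dd = 53.8000 (exercise)
Node u (S = 126): continuation = 1/1.02·[0.9333·1.1516 + 0.0667·21.4000] = 2.4525; exercise value = 0.0000 ≤ continuation, so V_u = 2.4525
Node d (S = 72): continuation = 1/1.02·[0.9333·21.4000 + 0.0667·53.8000] = 23.0980; exercise value = 25.0000 > continuation, so V_d = 25.0000 (exercise)
Node 0 (S = 120): continuation = 1/1.02·[0.9333·2.4525 + 0.0667·25.0000] = 3.8781; exercise value = 0.0000 ≤ continuation, so V_0 = 3.8781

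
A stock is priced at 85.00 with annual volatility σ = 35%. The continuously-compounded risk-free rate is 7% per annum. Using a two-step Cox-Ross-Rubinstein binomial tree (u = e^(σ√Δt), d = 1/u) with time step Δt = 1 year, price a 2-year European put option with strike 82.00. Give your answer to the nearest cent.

CRR parameters: u = e^(σ√Δt) = e^(0.35·√1) = 1.4191, d = 1/u = 0.7047
Per-period rate: rΔt = 0.07·1 = 0.07, so R = e^0.07 = 1.0725
Risk-neutral probability p = (e^0.07 − 0.7047)/(1.4191 − 0.7047) = 0.3678/0.7144 = 0.5149
Terminal stock prices: S_uu = 171.2, S_ud = 85, S_dd = 42.21
Terminal payoffs (K − S): max(-89.17, 0) = 0, max(-3, 0) = 0, max(39.79, 0) = 39.79
Node u (S = 120.6): V_u = e^(−0.07)·[0.5149·0.0000 + 0.4851·0.0000] = 0.0000
Node d (S = 59.9): V_d = e^(−0.07)·[0.5149·0.0000 + 0.4851·39.7902] = 17.9980
Node 0 (S = 85): V_0 = e^(−0.07)·[0.5149·0.0000 + 0.4851·17.9980] = 8.1409

8.14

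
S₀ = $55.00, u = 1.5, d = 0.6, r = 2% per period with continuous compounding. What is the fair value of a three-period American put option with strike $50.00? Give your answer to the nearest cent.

$13.32

Risk-neutral probability p = (e^0.02 − 0.6)/(1.5 − 0.6) = 0.4202/0.9000 = 0.4669
Terminal stock prices: S_uuu = 185.6, S_uud = 74.25, S_udd = 29.7, S_ddd = 11.88
Terminal payoffs (K − S): max(-135.6, 0) = 0, max(-24.25, 0) = 0, max(20.3, 0) = 20.3, max(38.12, 0) = 38.12
Node uu (S = 123.8): continuation = e^(−0.02)·[0.4669·0.0000 + 0.5331·0.0000] = 0.0000; exercise value = 0.0000 ≤ continuation, so V_uu = 0.0000
Node ud (S = 49.5): continuation = e^(−0.02)·[0.4669·0.0000 + 0.5331·20.3000] = 10.6078; exercise value = 0.5000 ≤ continuation, so V_ud = 10.6078
Node dd (S = 19.8): continuation = e^(−0.02)·[0.4669·20.3000 + 0.5331·38.1200] = 29.2099; exercise value = 30.2000 > continuation, so V_dd = 30.2000 (exercise)
Node u (S = 82.5): continuation = e^(−0.02)·[0.4669·0.0000 + 0.5331·10.6078] = 5.5432; exercise value = 0.0000 ≤ continuation, so V_u = 5.5432
Node d (S = 33): continuation = e^(−0.02)·[0.4669·10.6078 + 0.5331·30.2000] = 20.6357; exercise value = 17.0000 ≤ continuation, so V_d = 20.6357
Node 0 (S = 55): continuation = e^(−0.02)·[0.4669·5.5432 + 0.5331·20.6357] = 13.3201; exercise value = 0.0000 ≤ continuation, so V_0 = 13.3201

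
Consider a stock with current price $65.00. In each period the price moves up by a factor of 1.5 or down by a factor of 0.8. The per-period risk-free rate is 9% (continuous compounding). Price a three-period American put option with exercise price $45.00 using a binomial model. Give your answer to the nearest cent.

$1.74

Risk-neutral probability p = (e^0.09 − 0.8)/(1.5 − 0.8) = 0.2942/0.7000 = 0.4202
Terminal stock prices: S_uuu = 219.4, S_uud = 117, S_udd = 62.4, S_ddd = 33.28
Terminal payoffs (K − S): max(-174.4, 0) = 0, max(-72, 0) = 0, max(-17.4, 0) = 0, max(11.72, 0) = 11.72
Node uu (S = 146.2): continuation = e^(−0.09)·[0.4202·0.0000 + 0.5798·0.0000] = 0.0000; exercise value = 0.0000 ≤ continuation, so V_uu = 0.0000
Node ud (S = 78): continuation = e^(−0.09)·[0.4202·0.0000 + 0.5798·0.0000] = 0.0000; exercise value = 0.0000 ≤ continuation, so V_ud = 0.0000
Node dd (S = 41.6): continuation = e^(−0.09)·[0.4202·0.0000 + 0.5798·11.7200] = 6.2099; exercise value = 3.4000 ≤ continuation, so V_dd = 6.2099
Node u (S = 97.5): continuation = e^(−0.09)·[0.4202·0.0000 + 0.5798·0.0000] = 0.0000; exercise value = 0.0000 ≤ continuation, so V_u = 0.0000
Node d (S = 52): continuation = e^(−0.09)·[0.4202·0.0000 + 0.5798·6.2099] = 3.2903; exercise value = 0.0000 ≤ continuation, so V_d = 3.2903
Node 0 (S = 65): continuation = e^(−0.09)·[0.4202·0.0000 + 0.5798·3.2903] = 1.7434; exercise value = 0.0000 ≤ continuation, so V_0 = 1.7434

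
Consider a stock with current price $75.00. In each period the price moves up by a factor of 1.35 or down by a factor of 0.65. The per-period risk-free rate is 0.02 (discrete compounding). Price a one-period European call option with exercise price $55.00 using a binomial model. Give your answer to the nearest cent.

Risk-neutral probability p = (1 + 0.02 − 0.65)/(1.35 − 0.65) = 0.3700/0.7000 = 0.5286
Terminal stock prices: S_u = 101.2, S_d = 48.75
Terminal payoffs (S − K): max(46.25, 0) = 46.25, max(-6.25, 0) = 0
Node 0 (S = 75): V_0 = 1/1.02·[0.5286·46.2500 + 0.4714·0.0000] = 23.9671

$23.97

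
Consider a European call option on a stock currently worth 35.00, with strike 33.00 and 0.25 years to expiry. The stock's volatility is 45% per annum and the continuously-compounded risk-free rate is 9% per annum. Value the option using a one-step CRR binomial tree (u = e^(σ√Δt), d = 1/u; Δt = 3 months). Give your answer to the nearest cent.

5.23

CRR parameters: u = e^(σ√Δt) = e^(0.45·√0.25) = 1.2523, d = 1/u = 0.7985
Per-period rate: rΔt = 0.09·0.25 = 0.0225, so R = e^0.0225 = 1.0228
Risk-neutral probability p = (e^0.0225 − 0.7985)/(1.2523 − 0.7985) = 0.2242/0.4538 = 0.4941
Terminal stock prices: S_u = 43.83, S_d = 27.95
Terminal payoffs (S − K): max(10.83, 0) = 10.83, max(-5.052, 0) = 0
Node 0 (S = 35): V_0 = e^(−0.0225)·[0.4941·10.8313 + 0.5059·0.0000] = 5.2330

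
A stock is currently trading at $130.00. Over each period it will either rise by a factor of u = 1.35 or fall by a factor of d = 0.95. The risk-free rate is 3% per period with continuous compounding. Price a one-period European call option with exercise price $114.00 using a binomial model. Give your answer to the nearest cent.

Risk-neutral probability p = (e^0.03 − 0.95)/(1.35 − 0.95) = 0.0805/0.4000 = 0.2011
Terminal stock prices: S_u = 175.5, S_d = 123.5
Terminal payoffs (S − K): max(61.5, 0) = 61.5, max(9.5, 0) = 9.5
Node 0 (S = 130): V_0 = e^(−0.03)·[0.2011·61.5000 + 0.7989·9.5000] = 19.3692

$19.37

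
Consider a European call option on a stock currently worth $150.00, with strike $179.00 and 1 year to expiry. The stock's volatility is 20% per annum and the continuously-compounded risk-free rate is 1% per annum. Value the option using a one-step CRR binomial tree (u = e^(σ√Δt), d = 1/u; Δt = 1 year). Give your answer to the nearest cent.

$1.98

CRR parameters: u = e^(σ√Δt) = e^(0.2·√1) = 1.2214, d = 1/u = 0.8187
Per-period rate: rΔt = 0.01·1 = 0.01, so R = e^0.01 = 1.0101
Risk-neutral probability p = (e^0.01 − 0.8187)/(1.2214 − 0.8187) = 0.1913/0.4027 = 0.4751
Terminal stock prices: S_u = 183.2, S_d = 122.8
Terminal payoffs (S − K): max(4.21, 0) = 4.21, max(-56.19, 0) = 0
Node 0 (S = 150): V_0 = e^(−0.01)·[0.4751·4.2104 + 0.5249·0.0000] = 1.9806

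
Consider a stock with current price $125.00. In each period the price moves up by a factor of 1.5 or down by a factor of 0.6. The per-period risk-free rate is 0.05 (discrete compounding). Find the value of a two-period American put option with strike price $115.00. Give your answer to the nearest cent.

Risk-neutral probability p = (1 + 0.05 − 0.6)/(1.5 − 0.6) = 0.4500/0.9000 = 0.5000
Terminal stock prices: S_uu = 281.2, S_ud = 112.5, S_dd = 45
Terminal payoffs (K − S): max(-166.2, 0) = 0, max(2.5, 0) = 2.5, max(70, 0) = 70
Node u (S = 187.5): continuation = 1/1.05·[0.5000·0.0000 + 0.5000·2.5000] = 1.1905; exercise value = 0.0000 ≤ continuation, so V_u = 1.1905
Node d (S = 75): continuation = 1/1.05·[0.5000·2.5000 + 0.5000·70.0000] = 34.5238; exercise value = 40.0000 > continuation, so V_d = 40.0000 (exercise)
Node 0 (S = 125): continuation = 1/1.05·[0.5000·1.1905 + 0.5000·40.0000] = 19.6145; exercise value = 0.0000 ≤ continuation, so V_0 = 19.6145

$19.61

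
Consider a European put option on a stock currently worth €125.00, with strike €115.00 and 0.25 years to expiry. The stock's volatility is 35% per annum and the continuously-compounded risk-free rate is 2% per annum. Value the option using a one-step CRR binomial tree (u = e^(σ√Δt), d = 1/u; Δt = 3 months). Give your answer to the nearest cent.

CRR parameters: u = e^(σ√Δt) = e^(0.35·√0.25) = 1.1912, d = 1/u = 0.8395
Per-period rate: rΔt = 0.02·0.25 = 0.005, so R = e^0.005 = 1.0050
Risk-neutral probability p = (e^0.005 − 0.8395)/(1.1912 − 0.8395) = 0.1656/0.3518 = 0.4706
Terminal stock prices: S_u = 148.9, S_d = 104.9
Terminal payoffs (K − S): max(-33.91, 0) = 0, max(10.07, 0) = 10.07
Node 0 (S = 125): V_0 = e^(−0.005)·[0.4706·0.0000 + 0.5294·10.0679] = 5.3032

€5.30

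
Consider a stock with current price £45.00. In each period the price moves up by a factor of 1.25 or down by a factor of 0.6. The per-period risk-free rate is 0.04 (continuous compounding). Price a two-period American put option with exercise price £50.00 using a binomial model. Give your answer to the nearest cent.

Risk-neutral probability p = (e^0.04 − 0.6)/(1.25 − 0.6) = 0.4408/0.6500 = 0.6782
Terminal stock prices: S_uu = 70.31, S_ud = 33.75, S_dd = 16.2
Terminal payoffs (K − S): max(-20.31, 0) = 0, max(16.25, 0) = 16.25, max(33.8, 0) = 33.8
Node u (S = 56.25): continuation = e^(−0.04)·[0.6782·0.0000 + 0.3218·16.2500] = 5.0247; exercise value = 0.0000 ≤ continuation, so V_u = 5.0247
Node d (S = 27): continuation = e^(−0.04)·[0.6782·16.2500 + 0.3218·33.8000] = 21.0395; exercise value = 23.0000 > continuation, so V_d = 23.0000 (exercise)
Node 0 (S = 45): continuation = e^(−0.04)·[0.6782·5.0247 + 0.3218·23.0000] = 10.3858; exercise value = 5.0000 ≤ continuation, so V_0 = 10.3858

£10.39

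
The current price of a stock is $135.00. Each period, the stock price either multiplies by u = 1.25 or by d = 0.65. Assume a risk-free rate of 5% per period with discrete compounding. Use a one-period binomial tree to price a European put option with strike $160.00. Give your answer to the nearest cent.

Risk-neutral probability p = (1 + 0.05 − 0.65)/(1.25 − 0.65) = 0.4000/0.6000 = 0.6667
Terminal stock prices: S_u = 168.8, S_d = 87.75
Terminal payoffs (K − S): max(-8.75, 0) = 0, max(72.25, 0) = 72.25
Node 0 (S = 135): V_0 = 1/1.05·[0.6667·0.0000 + 0.3333·72.2500] = 22.9365

$22.94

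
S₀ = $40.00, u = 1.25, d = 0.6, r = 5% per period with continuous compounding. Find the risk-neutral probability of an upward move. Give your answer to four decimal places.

p = 0.6943

Risk-neutral probability p = (e^0.05 − 0.6)/(1.25 − 0.6) = 0.4513/0.6500 = 0.6943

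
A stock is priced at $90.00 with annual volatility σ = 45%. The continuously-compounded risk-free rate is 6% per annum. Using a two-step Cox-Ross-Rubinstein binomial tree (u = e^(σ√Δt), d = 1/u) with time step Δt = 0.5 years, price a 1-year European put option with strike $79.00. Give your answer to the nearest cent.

$8.36

CRR parameters: u = e^(σ√Δt) = e^(0.45·√0.5) = 1.3746, d = 1/u = 0.7275
Per-period rate: rΔt = 0.06·0.5 = 0.03, so R = e^0.03 = 1.0305
Risk-neutral probability p = (e^0.03 − 0.7275)/(1.3746 − 0.7275) = 0.3030/0.6472 = 0.4682
Terminal stock prices: S_uu = 170.1, S_ud = 90, S_dd = 47.63
Terminal payoffs (K − S): max(-91.07, 0) = 0, max(-11, 0) = 0, max(31.37, 0) = 31.37
Node u (S = 123.7): V_u = e^(−0.03)·[0.4682·0.0000 + 0.5318·0.0000] = 0.0000
Node d (S = 65.47): V_d = e^(−0.03)·[0.4682·0.0000 + 0.5318·31.3723] = 16.1916
Node 0 (S = 90): V_0 = e^(−0.03)·[0.4682·0.0000 + 0.5318·16.1916] = 8.3567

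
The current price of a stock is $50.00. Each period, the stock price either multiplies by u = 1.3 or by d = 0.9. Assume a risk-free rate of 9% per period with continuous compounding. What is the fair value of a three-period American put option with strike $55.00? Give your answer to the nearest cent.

Risk-neutral probability p = (e^0.09 − 0.9)/(1.3 − 0.9) = 0.1942/0.4000 = 0.4854
Terminal stock prices: S_uuu = 109.9, S_uud = 76.05, S_udd = 52.65, S_ddd = 36.45
Terminal payoffs (K − S): max(-54.85, 0) = 0, max(-21.05, 0) = 0, max(2.35, 0) = 2.35, max(18.55, 0) = 18.55
Node uu (S = 84.5): continuation = e^(−0.09)·[0.4854·0.0000 + 0.5146·0.0000] = 0.0000; exercise value = 0.0000 ≤ continuation, so V_uu = 0.0000
Node ud (S = 58.5): continuation = e^(−0.09)·[0.4854·0.0000 + 0.5146·2.3500] = 1.1051; exercise value = 0.0000 ≤ continuation, so V_ud = 1.1051
Node dd (S = 40.5): continuation = e^(−0.09)·[0.4854·2.3500 + 0.5146·18.5500] = 9.7662; exercise value = 14.5000 > continuation, so V_dd = 14.5000 (exercise)
Node u (S = 65): continuation = e^(−0.09)·[0.4854·0.0000 + 0.5146·1.1051] = 0.5197; exercise value = 0.0000 ≤ continuation, so V_u = 0.5197
Node d (S = 45): continuation = e^(−0.09)·[0.4854·1.1051 + 0.5146·14.5000] = 7.3093; exercise value = 10.0000 > continuation, so V_d = 10.0000 (exercise)
Node 0 (S = 50): continuation = e^(−0.09)·[0.4854·0.5197 + 0.5146·10.0000] = 4.9333; exercise value = 5.0000 > continuation, so V_0 = 5.0000 (exercise)

$5.00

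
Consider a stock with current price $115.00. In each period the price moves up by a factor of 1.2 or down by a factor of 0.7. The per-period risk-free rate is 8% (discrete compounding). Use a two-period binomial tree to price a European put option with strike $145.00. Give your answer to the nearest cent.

Risk-neutral probability p = (1 + 0.08 − 0.7)/(1.2 − 0.7) = 0.3800/0.5000 = 0.7600
Terminal stock prices: S_uu = 165.6, S_ud = 96.6, S_dd = 56.35
Terminal payoffs (K − S): max(-20.6, 0) = 0, max(48.4, 0) = 48.4, max(88.65, 0) = 88.65
Node u (S = 138): V_u = 1/1.08·[0.7600·0.0000 + 0.2400·48.4000] = 10.7556
Node d (S = 80.5): V_d = 1/1.08·[0.7600·48.4000 + 0.2400·88.6500] = 53.7593
Node 0 (S = 115): V_0 = 1/1.08·[0.7600·10.7556 + 0.2400·53.7593] = 19.5152

$19.52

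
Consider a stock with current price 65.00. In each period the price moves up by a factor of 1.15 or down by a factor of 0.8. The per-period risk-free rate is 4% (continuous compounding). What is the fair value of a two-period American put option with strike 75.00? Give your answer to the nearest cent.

10.00

Risk-neutral probability p = (e^0.04 − 0.8)/(1.15 − 0.8) = 0.2408/0.3500 = 0.6880
Terminal stock prices: S_uu = 85.96, S_ud = 59.8, S_dd = 41.6
Terminal payoffs (K − S): max(-10.96, 0) = 0, max(15.2, 0) = 15.2, max(33.4, 0) = 33.4
Node u (S = 74.75): continuation = e^(−0.04)·[0.6880·0.0000 + 0.3120·15.2000] = 4.5560; exercise value = 0.2500 ≤ continuation, so V_u = 4.5560
Node d (S = 52): continuation = e^(−0.04)·[0.6880·15.2000 + 0.3120·33.4000] = 20.0592; exercise value = 23.0000 > continuation, so V_d = 23.0000 (exercise)
Node 0 (S = 65): continuation = e^(−0.04)·[0.6880·4.5560 + 0.3120·23.0000] = 9.9057; exercise value = 10.0000 > continuation, so V_0 = 10.0000 (exercise)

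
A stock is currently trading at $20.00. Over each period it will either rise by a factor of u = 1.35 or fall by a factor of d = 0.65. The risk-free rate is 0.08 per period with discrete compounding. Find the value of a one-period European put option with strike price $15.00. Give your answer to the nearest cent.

$0.71

Risk-neutral probability p = (1 + 0.08 − 0.65)/(1.35 − 0.65) = 0.4300/0.7000 = 0.6143
Terminal stock prices: S_u = 27, S_d = 13
Terminal payoffs (K − S): max(-12, 0) = 0, max(2, 0) = 2
Node 0 (S = 20): V_0 = 1/1.08·[0.6143·0.0000 + 0.3857·2.0000] = 0.7143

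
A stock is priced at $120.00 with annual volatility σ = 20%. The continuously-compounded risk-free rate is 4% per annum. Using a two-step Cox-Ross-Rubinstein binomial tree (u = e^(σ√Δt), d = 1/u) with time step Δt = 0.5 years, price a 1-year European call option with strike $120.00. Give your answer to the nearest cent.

CRR parameters: u = e^(σ√Δt) = e^(0.2·√0.5) = 1.1519, d = 1/u = 0.8681
Per-period rate: rΔt = 0.04·0.5 = 0.02, so R = e^0.02 = 1.0202
Risk-neutral probability p = (e^0.02 − 0.8681)/(1.1519 − 0.8681) = 0.1521/0.2838 = 0.5359
Terminal stock prices: S_uu = 159.2, S_ud = 120, S_dd = 90.44
Terminal payoffs (S − K): max(39.23, 0) = 39.23, max(0, 0) = 0, max(-29.56, 0) = 0
Node u (S = 138.2): V_u = e^(−0.02)·[0.5359·39.2276 + 0.4641·0.0000] = 20.6053
Node d (S = 104.2): V_d = e^(−0.02)·[0.5359·0.0000 + 0.4641·0.0000] = 0.0000
Node 0 (S = 120): V_0 = e^(−0.02)·[0.5359·20.6053 + 0.4641·0.0000] = 10.8235

$10.82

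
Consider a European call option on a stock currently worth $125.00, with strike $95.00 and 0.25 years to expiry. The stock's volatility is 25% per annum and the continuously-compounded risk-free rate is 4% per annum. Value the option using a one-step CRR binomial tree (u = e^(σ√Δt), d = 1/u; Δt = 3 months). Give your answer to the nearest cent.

CRR parameters: u = e^(σ√Δt) = e^(0.25·√0.25) = 1.1331, d = 1/u = 0.8825
Per-period rate: rΔt = 0.04·0.25 = 0.01, so R = e^0.01 = 1.0101
Risk-neutral probability p = (e^0.01 − 0.8825)/(1.1331 − 0.8825) = 0.1276/0.2507 = 0.5089
Terminal stock prices: S_u = 141.6, S_d = 110.3
Terminal payoffs (S − K): max(46.64, 0) = 46.64, max(15.31, 0) = 15.31
Node 0 (S = 125): V_0 = e^(−0.01)·[0.5089·46.6436 + 0.4911·15.3121] = 30.9453

$30.95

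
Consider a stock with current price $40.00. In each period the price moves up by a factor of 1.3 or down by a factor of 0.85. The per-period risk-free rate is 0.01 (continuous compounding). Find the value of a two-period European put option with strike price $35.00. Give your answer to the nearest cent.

$2.48

Risk-neutral probability p = (e^0.01 − 0.85)/(1.3 − 0.85) = 0.1601/0.4500 = 0.3557
Terminal stock prices: S_uu = 67.6, S_ud = 44.2, S_dd = 28.9
Terminal payoffs (K − S): max(-32.6, 0) = 0, max(-9.2, 0) = 0, max(6.1, 0) = 6.1
Node u (S = 52): V_u = e^(−0.01)·[0.3557·0.0000 + 0.6443·0.0000] = 0.0000
Node d (S = 34): V_d = e^(−0.01)·[0.3557·0.0000 + 0.6443·6.1000] = 3.8913
Node 0 (S = 40): V_0 = e^(−0.01)·[0.3557·0.0000 + 0.6443·3.8913] = 2.4824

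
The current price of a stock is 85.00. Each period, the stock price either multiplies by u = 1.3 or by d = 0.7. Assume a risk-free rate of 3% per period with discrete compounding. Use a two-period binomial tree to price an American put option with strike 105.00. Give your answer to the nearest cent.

Risk-neutral probability p = (1 + 0.03 − 0.7)/(1.3 − 0.7) = 0.3300/0.6000 = 0.5500
Terminal stock prices: S_uu = 143.7, S_ud = 77.35, S_dd = 41.65
Terminal payoffs (K − S): max(-38.65, 0) = 0, max(27.65, 0) = 27.65, max(63.35, 0) = 63.35
Node u (S = 110.5): continuation = 1/1.03·[0.5500·0.0000 + 0.4500·27.6500] = 12.0801; exercise value = 0.0000 ≤ continuation, so V_u = 12.0801
Node d (S = 59.5): continuation = 1/1.03·[0.5500·27.6500 + 0.4500·63.3500] = 42.4417; exercise value = 45.5000 > continuation, so V_d = 45.5000 (exercise)
Node 0 (S = 85): continuation = 1/1.03·[0.5500·12.0801 + 0.4500·45.5000] = 26.3292; exercise value = 20.0000 ≤ continuation, so V_0 = 26.3292

26.33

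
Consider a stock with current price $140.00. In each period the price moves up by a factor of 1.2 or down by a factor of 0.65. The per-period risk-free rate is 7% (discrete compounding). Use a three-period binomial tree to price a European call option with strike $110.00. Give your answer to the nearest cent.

Risk-neutral probability p = (1 + 0.07 − 0.65)/(1.2 − 0.65) = 0.4200/0.5500 = 0.7636
Terminal stock prices: S_uuu = 241.9, S_uud = 131, S_udd = 70.98, S_ddd = 38.45
Terminal payoffs (S − K): max(131.9, 0) = 131.9, max(21.04, 0) = 21.04, max(-39.02, 0) = 0, max(-71.55, 0) = 0
Node uu (S = 201.6): V_uu = 1/1.07·[0.7636·131.9200 + 0.2364·21.0400] = 98.7963
Node ud (S = 109.2): V_ud = 1/1.07·[0.7636·21.0400 + 0.2364·0.0000] = 15.0158
Node dd (S = 59.15): V_dd = 1/1.07·[0.7636·0.0000 + 0.2364·0.0000] = 0.0000
Node u (S = 168): V_u = 1/1.07·[0.7636·98.7963 + 0.2364·15.0158] = 73.8258
Node d (S = 91): V_d = 1/1.07·[0.7636·15.0158 + 0.2364·0.0000] = 10.7165
Node 0 (S = 140): V_0 = 1/1.07·[0.7636·73.8258 + 0.2364·10.7165] = 55.0552

$55.06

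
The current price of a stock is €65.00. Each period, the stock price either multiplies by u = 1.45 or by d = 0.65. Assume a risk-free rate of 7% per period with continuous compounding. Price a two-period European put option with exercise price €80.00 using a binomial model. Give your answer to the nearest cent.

€18.29

Risk-neutral probability p = (e^0.07 − 0.65)/(1.45 − 0.65) = 0.4225/0.8000 = 0.5281
Terminal stock prices: S_uu = 136.7, S_ud = 61.26, S_dd = 27.46
Terminal payoffs (K − S): max(-56.66, 0) = 0, max(18.74, 0) = 18.74, max(52.54, 0) = 52.54
Node u (S = 94.25): V_u = e^(−0.07)·[0.5281·0.0000 + 0.4719·18.7375] = 8.2438
Node d (S = 42.25): V_d = e^(−0.07)·[0.5281·18.7375 + 0.4719·52.5375] = 32.3415
Node 0 (S = 65): V_0 = e^(−0.07)·[0.5281·8.2438 + 0.4719·32.3415] = 18.2886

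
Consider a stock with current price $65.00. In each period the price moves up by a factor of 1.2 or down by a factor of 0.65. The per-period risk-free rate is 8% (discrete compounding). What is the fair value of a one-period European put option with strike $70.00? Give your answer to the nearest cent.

Risk-neutral probability p = (1 + 0.08 − 0.65)/(1.2 − 0.65) = 0.4300/0.5500 = 0.7818
Terminal stock prices: S_u = 78, S_d = 42.25
Terminal payoffs (K − S): max(-8, 0) = 0, max(27.75, 0) = 27.75
Node 0 (S = 65): V_0 = 1/1.08·[0.7818·0.0000 + 0.2182·27.7500] = 5.6061

$5.61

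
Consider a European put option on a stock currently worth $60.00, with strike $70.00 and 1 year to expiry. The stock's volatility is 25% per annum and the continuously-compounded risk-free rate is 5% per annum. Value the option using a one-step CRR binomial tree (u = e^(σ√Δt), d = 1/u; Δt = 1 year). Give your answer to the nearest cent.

$10.20

CRR parameters: u = e^(σ√Δt) = e^(0.25·√1) = 1.2840, d = 1/u = 0.7788
Per-period rate: rΔt = 0.05·1 = 0.05, so R = e^0.05 = 1.0513
Risk-neutral probability p = (e^0.05 − 0.7788)/(1.2840 − 0.7788) = 0.2725/0.5052 = 0.5393
Terminal stock prices: S_u = 77.04, S_d = 46.73
Terminal payoffs (K − S): max(-7.042, 0) = 0, max(23.27, 0) = 23.27
Node 0 (S = 60): V_0 = e^(−0.05)·[0.5393·0.0000 + 0.4607·23.2720] = 10.1984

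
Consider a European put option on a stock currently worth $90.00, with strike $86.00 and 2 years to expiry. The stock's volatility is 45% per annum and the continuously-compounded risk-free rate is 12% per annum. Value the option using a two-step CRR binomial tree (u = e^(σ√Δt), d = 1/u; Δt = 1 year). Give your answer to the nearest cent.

CRR parameters: u = e^(σ√Δt) = e^(0.45·√1) = 1.5683, d = 1/u = 0.6376
Per-period rate: rΔt = 0.12·1 = 0.12, so R = e^0.12 = 1.1275
Risk-neutral probability p = (e^0.12 − 0.6376)/(1.5683 − 0.6376) = 0.4899/0.9307 = 0.5264
Terminal stock prices: S_uu = 221.4, S_ud = 90, S_dd = 36.59
Terminal payoffs (K − S): max(-135.4, 0) = 0, max(-4, 0) = 0, max(49.41, 0) = 49.41
Node u (S = 141.1): V_u = e^(−0.12)·[0.5264·0.0000 + 0.4736·0.0000] = 0.0000
Node d (S = 57.39): V_d = e^(−0.12)·[0.5264·0.0000 + 0.4736·49.4087] = 20.7560
Node 0 (S = 90): V_0 = e^(−0.12)·[0.5264·0.0000 + 0.4736·20.7560] = 8.7193

$8.72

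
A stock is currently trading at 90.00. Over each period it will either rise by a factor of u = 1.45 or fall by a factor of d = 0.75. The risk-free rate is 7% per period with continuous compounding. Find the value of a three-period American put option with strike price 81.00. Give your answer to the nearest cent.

Risk-neutral probability p = (e^0.07 − 0.75)/(1.45 − 0.75) = 0.3225/0.7000 = 0.4607
Terminal stock prices: S_uuu = 274.4, S_uud = 141.9, S_udd = 73.41, S_ddd = 37.97
Terminal payoffs (K − S): max(-193.4, 0) = 0, max(-60.92, 0) = 0, max(7.594, 0) = 7.594, max(43.03, 0) = 43.03
Node uu (S = 189.2): continuation = e^(−0.07)·[0.4607·0.0000 + 0.5393·0.0000] = 0.0000; exercise value = 0.0000 ≤ continuation, so V_uu = 0.0000
Node ud (S = 97.88): continuation = e^(−0.07)·[0.4607·0.0000 + 0.5393·7.5938] = 3.8183; exercise value = 0.0000 ≤ continuation, so V_ud = 3.8183
Node dd (S = 50.62): continuation = e^(−0.07)·[0.4607·7.5938 + 0.5393·43.0312] = 24.8989; exercise value = 30.3750 > continuation, so V_dd = 30.3750 (exercise)
Node u (S = 130.5): continuation = e^(−0.07)·[0.4607·0.0000 + 0.5393·3.8183] = 1.9199; exercise value = 0.0000 ≤ continuation, so V_u = 1.9199
Node d (S = 67.5): continuation = e^(−0.07)·[0.4607·3.8183 + 0.5393·30.3750] = 16.9133; exercise value = 13.5000 ≤ continuation, so V_d = 16.9133
Node 0 (S = 90): continuation = e^(−0.07)·[0.4607·1.9199 + 0.5393·16.9133] = 9.3290; exercise value = 0.0000 ≤ continuation, so V_0 = 9.3290

9.33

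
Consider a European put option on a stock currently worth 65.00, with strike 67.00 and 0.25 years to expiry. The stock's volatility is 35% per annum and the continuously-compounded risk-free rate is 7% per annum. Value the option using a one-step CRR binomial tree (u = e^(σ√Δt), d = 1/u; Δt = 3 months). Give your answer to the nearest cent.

CRR parameters: u = e^(σ√Δt) = e^(0.35·√0.25) = 1.1912, d = 1/u = 0.8395
Per-period rate: rΔt = 0.07·0.25 = 0.0175, so R = e^0.0175 = 1.0177
Risk-neutral probability p = (e^0.0175 − 0.8395)/(1.1912 − 0.8395) = 0.1782/0.3518 = 0.5065
Terminal stock prices: S_u = 77.43, S_d = 54.56
Terminal payoffs (K − S): max(-10.43, 0) = 0, max(12.44, 0) = 12.44
Node 0 (S = 65): V_0 = e^(−0.0175)·[0.5065·0.0000 + 0.4935·12.4353] = 6.0298

6.03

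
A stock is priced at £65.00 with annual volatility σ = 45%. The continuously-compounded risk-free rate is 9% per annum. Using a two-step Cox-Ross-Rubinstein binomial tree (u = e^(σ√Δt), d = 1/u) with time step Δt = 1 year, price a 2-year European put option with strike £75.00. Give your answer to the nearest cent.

CRR parameters: u = e^(σ√Δt) = e^(0.45·√1) = 1.5683, d = 1/u = 0.6376
Per-period rate: rΔt = 0.09·1 = 0.09, so R = e^0.09 = 1.0942
Risk-neutral probability p = (e^0.09 − 0.6376)/(1.5683 − 0.6376) = 0.4565/0.9307 = 0.4905
Terminal stock prices: S_uu = 159.9, S_ud = 65, S_dd = 26.43
Terminal payoffs (K − S): max(-84.87, 0) = 0, max(10, 0) = 10, max(48.57, 0) = 48.57
Node u (S = 101.9): V_u = e^(−0.09)·[0.4905·0.0000 + 0.5095·10.0000] = 4.6560
Node d (S = 41.45): V_d = e^(−0.09)·[0.4905·10.0000 + 0.5095·48.5730] = 27.0990
Node 0 (S = 65): V_0 = e^(−0.09)·[0.4905·4.6560 + 0.5095·27.0990] = 14.7048

£14.70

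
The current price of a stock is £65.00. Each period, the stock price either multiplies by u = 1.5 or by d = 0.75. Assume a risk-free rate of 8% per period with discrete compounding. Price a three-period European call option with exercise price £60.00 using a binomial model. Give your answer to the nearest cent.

Risk-neutral probability p = (1 + 0.08 − 0.75)/(1.5 − 0.75) = 0.3300/0.7500 = 0.4400
Terminal stock prices: S_uuu = 219.4, S_uud = 109.7, S_udd = 54.84, S_ddd = 27.42
Terminal payoffs (S − K): max(159.4, 0) = 159.4, max(49.69, 0) = 49.69, max(-5.156, 0) = 0, max(-32.58, 0) = 0
Node uu (S = 146.2): V_uu = 1/1.08·[0.4400·159.3750 + 0.5600·49.6875] = 90.6944
Node ud (S = 73.12): V_ud = 1/1.08·[0.4400·49.6875 + 0.5600·0.0000] = 20.2431
Node dd (S = 36.56): V_dd = 1/1.08·[0.4400·0.0000 + 0.5600·0.0000] = 0.0000
Node u (S = 97.5): V_u = 1/1.08·[0.4400·90.6944 + 0.5600·20.2431] = 47.4460
Node d (S = 48.75): V_d = 1/1.08·[0.4400·20.2431 + 0.5600·0.0000] = 8.2472
Node 0 (S = 65): V_0 = 1/1.08·[0.4400·47.4460 + 0.5600·8.2472] = 23.6062

£23.61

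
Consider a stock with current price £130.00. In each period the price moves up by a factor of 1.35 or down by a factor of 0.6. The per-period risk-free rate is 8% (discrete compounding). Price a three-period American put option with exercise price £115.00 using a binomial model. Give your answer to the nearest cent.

Risk-neutral probability p = (1 + 0.08 − 0.6)/(1.35 − 0.6) = 0.4800/0.7500 = 0.6400
Terminal stock prices: S_uuu = 319.8, S_uud = 142.2, S_udd = 63.18, S_ddd = 28.08
Terminal payoffs (K − S): max(-204.8, 0) = 0, max(-27.16, 0) = 0, max(51.82, 0) = 51.82, max(86.92, 0) = 86.92
Node uu (S = 236.9): continuation = 1/1.08·[0.6400·0.0000 + 0.3600·0.0000] = 0.0000; exercise value = 0.0000 ≤ continuation, so V_uu = 0.0000
Node ud (S = 105.3): continuation = 1/1.08·[0.6400·0.0000 + 0.3600·51.8200] = 17.2733; exercise value = 9.7000 ≤ continuation, so V_ud = 17.2733
Node dd (S = 46.8): continuation = 1/1.08·[0.6400·51.8200 + 0.3600·86.9200] = 59.6815; exercise value = 68.2000 > continuation, so V_dd = 68.2000 (exercise)
Node u (S = 175.5): continuation = 1/1.08·[0.6400·0.0000 + 0.3600·17.2733] = 5.7578; exercise value = 0.0000 ≤ continuation, so V_u = 5.7578
Node d (S = 78): continuation = 1/1.08·[0.6400·17.2733 + 0.3600·68.2000] = 32.9694; exercise value = 37.0000 > continuation, so V_d = 37.0000 (exercise)
Node 0 (S = 130): continuation = 1/1.08·[0.6400·5.7578 + 0.3600·37.0000] = 15.7453; exercise value = 0.0000 ≤ continuation, so V_0 = 15.7453

£15.75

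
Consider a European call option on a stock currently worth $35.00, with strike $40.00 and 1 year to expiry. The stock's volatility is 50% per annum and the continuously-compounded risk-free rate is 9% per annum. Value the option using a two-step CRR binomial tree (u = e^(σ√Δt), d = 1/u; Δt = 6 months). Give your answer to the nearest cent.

CRR parameters: u = e^(σ√Δt) = e^(0.5·√0.5) = 1.4241, d = 1/u = 0.7022
Per-period rate: rΔt = 0.09·0.5 = 0.045, so R = e^0.045 = 1.0460
Risk-neutral probability p = (e^0.045 − 0.7022)/(1.4241 − 0.7022) = 0.3438/0.7219 = 0.4763
Terminal stock prices: S_uu = 70.98, S_ud = 35, S_dd = 17.26
Terminal payoffs (S − K): max(30.98, 0) = 30.98, max(-5, 0) = 0, max(-22.74, 0) = 0
Node u (S = 49.84): V_u = e^(−0.045)·[0.4763·30.9840 + 0.5237·0.0000] = 14.1077
Node d (S = 24.58): V_d = e^(−0.045)·[0.4763·0.0000 + 0.5237·0.0000] = 0.0000
Node 0 (S = 35): V_0 = e^(−0.045)·[0.4763·14.1077 + 0.5237·0.0000] = 6.4235

$6.42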